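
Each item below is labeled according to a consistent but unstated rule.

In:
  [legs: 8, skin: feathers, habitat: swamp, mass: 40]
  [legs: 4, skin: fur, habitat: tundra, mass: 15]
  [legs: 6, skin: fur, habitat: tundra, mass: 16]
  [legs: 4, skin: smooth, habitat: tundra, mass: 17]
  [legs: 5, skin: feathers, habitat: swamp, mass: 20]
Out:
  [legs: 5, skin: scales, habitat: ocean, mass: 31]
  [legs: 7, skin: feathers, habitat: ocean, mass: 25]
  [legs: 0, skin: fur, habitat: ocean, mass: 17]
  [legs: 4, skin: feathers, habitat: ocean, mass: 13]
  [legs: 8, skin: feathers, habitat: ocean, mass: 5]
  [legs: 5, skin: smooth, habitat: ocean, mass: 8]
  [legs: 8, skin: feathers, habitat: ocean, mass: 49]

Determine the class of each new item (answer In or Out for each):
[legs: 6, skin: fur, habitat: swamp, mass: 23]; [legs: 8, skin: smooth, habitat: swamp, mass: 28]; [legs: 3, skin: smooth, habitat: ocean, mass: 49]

The pattern is that an item is 'In' exactly when: habitat is not ocean.
[legs: 6, skin: fur, habitat: swamp, mass: 23] → habitat is swamp → In.
[legs: 8, skin: smooth, habitat: swamp, mass: 28] → habitat is swamp → In.
[legs: 3, skin: smooth, habitat: ocean, mass: 49] → habitat is ocean → Out.

In, In, Out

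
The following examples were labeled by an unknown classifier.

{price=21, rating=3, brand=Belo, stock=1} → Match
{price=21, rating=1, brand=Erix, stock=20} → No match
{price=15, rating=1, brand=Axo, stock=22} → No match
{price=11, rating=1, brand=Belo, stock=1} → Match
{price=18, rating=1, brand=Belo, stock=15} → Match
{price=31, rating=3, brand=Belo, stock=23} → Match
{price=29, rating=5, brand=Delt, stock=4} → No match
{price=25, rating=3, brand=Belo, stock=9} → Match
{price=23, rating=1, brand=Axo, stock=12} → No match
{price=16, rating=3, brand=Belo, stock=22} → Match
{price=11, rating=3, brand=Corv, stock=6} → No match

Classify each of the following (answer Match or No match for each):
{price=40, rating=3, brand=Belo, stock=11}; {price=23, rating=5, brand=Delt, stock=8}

Comparing the two groups points to one rule — brand is Belo.
{price=40, rating=3, brand=Belo, stock=11}: brand is Belo, fits → Match.
{price=23, rating=5, brand=Delt, stock=8}: brand is Delt, doesn't qualify → No match.

Match, No match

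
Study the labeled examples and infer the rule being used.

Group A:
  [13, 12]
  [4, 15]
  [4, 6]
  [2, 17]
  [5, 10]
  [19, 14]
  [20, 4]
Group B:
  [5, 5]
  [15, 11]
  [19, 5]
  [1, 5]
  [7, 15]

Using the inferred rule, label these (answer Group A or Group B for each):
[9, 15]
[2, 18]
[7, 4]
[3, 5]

Group B, Group A, Group A, Group B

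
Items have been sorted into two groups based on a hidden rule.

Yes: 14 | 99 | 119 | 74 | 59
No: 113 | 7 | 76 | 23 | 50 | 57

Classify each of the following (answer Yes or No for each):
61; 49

Looking at the examples, the only property every 'Yes' case has and every 'No' case lacks is: ≡ 4 (mod 5).

No, Yes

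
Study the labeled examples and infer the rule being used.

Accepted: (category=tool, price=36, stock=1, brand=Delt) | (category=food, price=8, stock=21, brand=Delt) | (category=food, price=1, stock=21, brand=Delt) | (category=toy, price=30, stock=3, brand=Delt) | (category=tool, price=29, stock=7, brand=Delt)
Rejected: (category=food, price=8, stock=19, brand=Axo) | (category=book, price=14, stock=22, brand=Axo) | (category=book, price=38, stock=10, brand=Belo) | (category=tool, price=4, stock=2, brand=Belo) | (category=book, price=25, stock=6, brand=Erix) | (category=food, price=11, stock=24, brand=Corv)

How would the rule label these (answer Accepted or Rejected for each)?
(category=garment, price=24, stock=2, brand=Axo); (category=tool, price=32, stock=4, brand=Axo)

One predicate separates the groups cleanly: brand is Delt.
(category=garment, price=24, stock=2, brand=Axo): brand is Axo — doesn't qualify, so Rejected.
(category=tool, price=32, stock=4, brand=Axo): brand is Axo — doesn't qualify, so Rejected.

Rejected, Rejected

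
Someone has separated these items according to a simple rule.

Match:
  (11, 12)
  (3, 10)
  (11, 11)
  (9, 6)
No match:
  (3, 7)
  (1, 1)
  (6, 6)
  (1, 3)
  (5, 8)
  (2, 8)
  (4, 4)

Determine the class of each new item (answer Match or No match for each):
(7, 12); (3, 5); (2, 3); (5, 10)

The rule appears to be: max ≥ 9.

Match, No match, No match, Match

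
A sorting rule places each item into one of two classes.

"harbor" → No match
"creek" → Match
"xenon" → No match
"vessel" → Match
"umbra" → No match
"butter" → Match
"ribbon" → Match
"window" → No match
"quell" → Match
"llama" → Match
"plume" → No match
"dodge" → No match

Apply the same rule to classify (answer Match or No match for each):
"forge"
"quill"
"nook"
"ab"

The common property of the 'Match' items is: has a double letter. No 'No match' item has it.
"forge": no doubled letter — doesn't qualify, so No match.
"quill": 'll' doubled — meets the rule, so Match.
"nook": 'oo' doubled — meets the rule, so Match.
"ab": no doubled letter — doesn't qualify, so No match.

No match, Match, Match, No match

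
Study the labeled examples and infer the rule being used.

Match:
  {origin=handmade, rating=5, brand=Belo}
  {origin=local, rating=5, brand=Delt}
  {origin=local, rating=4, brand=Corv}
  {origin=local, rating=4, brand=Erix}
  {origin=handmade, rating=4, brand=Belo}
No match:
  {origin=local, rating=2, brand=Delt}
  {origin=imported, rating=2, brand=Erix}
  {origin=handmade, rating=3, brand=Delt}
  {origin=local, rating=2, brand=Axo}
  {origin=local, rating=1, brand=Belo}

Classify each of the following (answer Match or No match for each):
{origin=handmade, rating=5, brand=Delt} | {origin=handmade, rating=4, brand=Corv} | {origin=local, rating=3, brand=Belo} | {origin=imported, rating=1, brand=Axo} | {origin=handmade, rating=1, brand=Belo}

Match, Match, No match, No match, No match

Every 'Match' example satisfies: rating ≥ 4. None of the 'No match' examples do.
{origin=handmade, rating=5, brand=Delt} → rating = 5 → Match. {origin=handmade, rating=4, brand=Corv} → rating = 4 → Match. {origin=local, rating=3, brand=Belo} → rating = 3 → No match. {origin=imported, rating=1, brand=Axo} → rating = 1 → No match. {origin=handmade, rating=1, brand=Belo} → rating = 1 → No match.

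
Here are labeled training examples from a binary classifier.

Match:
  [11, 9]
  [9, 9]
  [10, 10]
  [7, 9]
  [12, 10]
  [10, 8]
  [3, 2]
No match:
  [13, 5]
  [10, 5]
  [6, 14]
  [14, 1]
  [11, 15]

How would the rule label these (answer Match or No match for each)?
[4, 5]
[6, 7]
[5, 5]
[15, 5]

The pattern is that an item is 'Match' exactly when: |first − second| ≤ 2.

Match, Match, Match, No match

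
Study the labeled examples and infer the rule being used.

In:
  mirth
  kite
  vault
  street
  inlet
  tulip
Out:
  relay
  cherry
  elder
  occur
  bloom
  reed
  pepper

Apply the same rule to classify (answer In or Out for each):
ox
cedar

Out, Out

Every 'In' example satisfies: contains 't'. None of the 'Out' examples do.
ox: Out (no 't').
cedar: Out (no 't').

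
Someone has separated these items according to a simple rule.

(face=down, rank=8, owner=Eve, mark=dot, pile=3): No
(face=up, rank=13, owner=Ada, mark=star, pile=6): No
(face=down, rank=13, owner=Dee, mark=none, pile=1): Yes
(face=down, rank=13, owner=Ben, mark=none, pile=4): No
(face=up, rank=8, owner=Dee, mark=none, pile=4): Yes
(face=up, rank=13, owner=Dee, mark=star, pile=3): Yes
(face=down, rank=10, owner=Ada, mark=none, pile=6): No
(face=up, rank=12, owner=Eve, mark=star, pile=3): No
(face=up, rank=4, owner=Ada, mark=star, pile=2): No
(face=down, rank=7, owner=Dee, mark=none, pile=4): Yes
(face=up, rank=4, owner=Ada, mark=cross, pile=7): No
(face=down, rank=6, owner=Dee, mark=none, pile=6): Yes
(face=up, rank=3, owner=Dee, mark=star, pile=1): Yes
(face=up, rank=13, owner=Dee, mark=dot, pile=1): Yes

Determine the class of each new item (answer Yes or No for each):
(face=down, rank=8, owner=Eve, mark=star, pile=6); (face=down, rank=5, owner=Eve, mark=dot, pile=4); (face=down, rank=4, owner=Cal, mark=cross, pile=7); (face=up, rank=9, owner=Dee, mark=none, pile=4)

Looking at the examples, the only property every 'Yes' case has and every 'No' case lacks is: owner is Dee.
(face=down, rank=8, owner=Eve, mark=star, pile=6): owner is Eve — doesn't qualify, so No. (face=down, rank=5, owner=Eve, mark=dot, pile=4): owner is Eve — doesn't qualify, so No. (face=down, rank=4, owner=Cal, mark=cross, pile=7): owner is Cal — doesn't qualify, so No. (face=up, rank=9, owner=Dee, mark=none, pile=4): owner is Dee — satisfies this, so Yes.

No, No, No, Yes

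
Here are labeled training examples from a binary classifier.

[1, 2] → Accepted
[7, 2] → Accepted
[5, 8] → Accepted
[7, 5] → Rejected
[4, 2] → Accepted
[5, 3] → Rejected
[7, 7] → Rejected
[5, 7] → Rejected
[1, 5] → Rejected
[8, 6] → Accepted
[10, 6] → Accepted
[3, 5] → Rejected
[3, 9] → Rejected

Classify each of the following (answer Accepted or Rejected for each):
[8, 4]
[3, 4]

One predicate separates the groups cleanly: second is even.

Accepted, Accepted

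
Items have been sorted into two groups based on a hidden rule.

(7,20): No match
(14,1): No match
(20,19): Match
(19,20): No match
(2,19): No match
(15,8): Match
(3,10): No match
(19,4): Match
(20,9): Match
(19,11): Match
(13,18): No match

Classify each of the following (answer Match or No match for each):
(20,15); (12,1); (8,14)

Match, No match, No match

A rule that fits every label: first > second AND sum ≥ 21 — true of each 'Match' example, false of each 'No match' one.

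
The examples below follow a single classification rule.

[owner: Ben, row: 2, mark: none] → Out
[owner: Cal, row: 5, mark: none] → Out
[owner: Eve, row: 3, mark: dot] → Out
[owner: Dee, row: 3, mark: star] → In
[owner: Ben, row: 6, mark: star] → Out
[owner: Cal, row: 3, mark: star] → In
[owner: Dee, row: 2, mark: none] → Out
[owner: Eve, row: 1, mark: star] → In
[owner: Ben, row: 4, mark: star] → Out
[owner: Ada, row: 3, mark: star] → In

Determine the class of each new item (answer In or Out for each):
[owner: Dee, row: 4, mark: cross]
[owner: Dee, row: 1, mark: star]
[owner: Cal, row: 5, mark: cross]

Out, In, Out

Rule: mark is star AND row ≤ 3. This holds for each 'In' example and fails for each 'Out' one.
Out: [owner: Dee, row: 4, mark: cross], since mark is cross, row = 4.
In: [owner: Dee, row: 1, mark: star], since mark is star, row = 1.
Out: [owner: Cal, row: 5, mark: cross], since mark is cross, row = 5.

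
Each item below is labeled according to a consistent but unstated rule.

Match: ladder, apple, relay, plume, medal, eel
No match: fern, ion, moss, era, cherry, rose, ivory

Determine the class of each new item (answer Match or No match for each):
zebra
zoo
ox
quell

No match, No match, No match, Match

Comparing the two groups points to one rule — contains 'l'.
zebra: No match (no 'l').
zoo: No match (no 'l').
ox: No match (no 'l').
quell: Match (has 'l').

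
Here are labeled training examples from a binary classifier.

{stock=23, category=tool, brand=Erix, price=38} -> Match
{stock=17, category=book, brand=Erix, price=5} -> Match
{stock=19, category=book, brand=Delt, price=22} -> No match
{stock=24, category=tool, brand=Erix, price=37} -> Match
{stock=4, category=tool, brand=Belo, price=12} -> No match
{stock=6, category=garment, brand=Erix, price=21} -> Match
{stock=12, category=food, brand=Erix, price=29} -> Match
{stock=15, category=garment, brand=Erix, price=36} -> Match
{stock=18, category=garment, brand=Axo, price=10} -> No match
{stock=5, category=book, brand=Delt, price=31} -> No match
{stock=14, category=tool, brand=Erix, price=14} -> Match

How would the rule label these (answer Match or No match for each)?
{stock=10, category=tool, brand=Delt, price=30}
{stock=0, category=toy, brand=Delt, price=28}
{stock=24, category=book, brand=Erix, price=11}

The distinguishing property — brand is Erix — holds for all the 'Match' cases and none of the 'No match' cases.
{stock=10, category=tool, brand=Delt, price=30} — brand is Delt, hence No match.
{stock=0, category=toy, brand=Delt, price=28} — brand is Delt, hence No match.
{stock=24, category=book, brand=Erix, price=11} — brand is Erix, hence Match.

No match, No match, Match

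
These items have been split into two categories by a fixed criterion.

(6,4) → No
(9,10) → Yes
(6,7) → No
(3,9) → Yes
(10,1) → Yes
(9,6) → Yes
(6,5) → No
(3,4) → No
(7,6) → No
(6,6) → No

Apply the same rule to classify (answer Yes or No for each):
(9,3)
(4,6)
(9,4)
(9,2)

Yes, No, Yes, Yes

The distinguishing property — max ≥ 9 — holds for all the 'Yes' cases and none of the 'No' cases.
(9,3): max 9, matches → Yes. (4,6): max 6, does not satisfy this → No. (9,4): max 9, matches → Yes. (9,2): max 9, matches → Yes.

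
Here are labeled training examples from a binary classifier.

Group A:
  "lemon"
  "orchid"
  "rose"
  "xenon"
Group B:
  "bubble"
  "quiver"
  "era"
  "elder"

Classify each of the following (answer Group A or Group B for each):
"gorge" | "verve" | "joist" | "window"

The distinguishing property — contains 'o' — holds for all the 'Group A' cases and none of the 'Group B' cases.
"gorge" — has 'o', hence Group A. "verve" — no 'o', hence Group B. "joist" — has 'o', hence Group A. "window" — has 'o', hence Group A.

Group A, Group B, Group A, Group A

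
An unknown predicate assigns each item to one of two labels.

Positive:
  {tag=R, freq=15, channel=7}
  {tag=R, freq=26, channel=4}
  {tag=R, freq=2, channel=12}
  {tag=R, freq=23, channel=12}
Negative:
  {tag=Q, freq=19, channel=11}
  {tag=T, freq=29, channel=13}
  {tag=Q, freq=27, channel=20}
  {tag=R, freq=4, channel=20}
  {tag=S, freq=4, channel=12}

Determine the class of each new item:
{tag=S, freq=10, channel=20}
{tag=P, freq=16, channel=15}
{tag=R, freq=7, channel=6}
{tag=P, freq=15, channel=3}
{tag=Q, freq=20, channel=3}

Negative, Negative, Positive, Negative, Negative

Every 'Positive' example satisfies: tag is R AND channel ≤ 12. None of the 'Negative' examples do.
{tag=S, freq=10, channel=20} — tag is S, channel = 20, hence Negative. {tag=P, freq=16, channel=15} — tag is P, channel = 15, hence Negative. {tag=R, freq=7, channel=6} — tag is R, channel = 6, hence Positive. {tag=P, freq=15, channel=3} — tag is P, channel = 3, hence Negative. {tag=Q, freq=20, channel=3} — tag is Q, channel = 3, hence Negative.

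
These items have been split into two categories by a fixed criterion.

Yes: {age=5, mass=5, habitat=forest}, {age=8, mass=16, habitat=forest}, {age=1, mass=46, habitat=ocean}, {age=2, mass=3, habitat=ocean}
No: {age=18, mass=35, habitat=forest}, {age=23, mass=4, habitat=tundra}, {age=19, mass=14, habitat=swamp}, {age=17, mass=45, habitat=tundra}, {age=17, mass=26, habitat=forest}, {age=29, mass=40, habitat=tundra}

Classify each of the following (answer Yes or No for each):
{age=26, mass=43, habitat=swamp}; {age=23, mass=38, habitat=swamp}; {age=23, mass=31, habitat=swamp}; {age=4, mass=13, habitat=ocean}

No, No, No, Yes

The distinguishing property — age ≤ 8 — holds for all the 'Yes' cases and none of the 'No' cases.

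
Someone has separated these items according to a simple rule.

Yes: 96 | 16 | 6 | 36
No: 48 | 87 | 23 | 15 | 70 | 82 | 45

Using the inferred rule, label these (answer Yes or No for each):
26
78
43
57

Yes, No, No, No

The simplest hypothesis consistent with all the labels is: ends in digit 6.
26 — last digit 6, hence Yes. 78 — last digit 8, hence No. 43 — last digit 3, hence No. 57 — last digit 7, hence No.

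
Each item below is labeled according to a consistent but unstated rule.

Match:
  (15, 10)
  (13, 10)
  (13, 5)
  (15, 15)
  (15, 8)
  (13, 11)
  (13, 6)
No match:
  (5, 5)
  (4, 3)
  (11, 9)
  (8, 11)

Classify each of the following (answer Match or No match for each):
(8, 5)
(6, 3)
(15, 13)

The rule appears to be: first ≥ 13.
(8, 5): No match (first 8). (6, 3): No match (first 6). (15, 13): Match (first 15).

No match, No match, Match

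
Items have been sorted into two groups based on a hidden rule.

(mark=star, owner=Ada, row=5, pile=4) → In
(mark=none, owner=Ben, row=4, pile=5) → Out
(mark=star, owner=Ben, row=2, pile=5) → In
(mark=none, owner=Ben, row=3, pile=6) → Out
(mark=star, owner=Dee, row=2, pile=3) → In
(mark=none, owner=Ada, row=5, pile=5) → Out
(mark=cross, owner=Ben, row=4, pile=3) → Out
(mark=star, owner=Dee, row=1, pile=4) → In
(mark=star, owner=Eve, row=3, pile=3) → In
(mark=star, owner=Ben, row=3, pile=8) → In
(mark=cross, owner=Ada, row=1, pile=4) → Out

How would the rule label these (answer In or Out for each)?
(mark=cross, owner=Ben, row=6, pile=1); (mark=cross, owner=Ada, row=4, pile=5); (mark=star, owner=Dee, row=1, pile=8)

Out, Out, In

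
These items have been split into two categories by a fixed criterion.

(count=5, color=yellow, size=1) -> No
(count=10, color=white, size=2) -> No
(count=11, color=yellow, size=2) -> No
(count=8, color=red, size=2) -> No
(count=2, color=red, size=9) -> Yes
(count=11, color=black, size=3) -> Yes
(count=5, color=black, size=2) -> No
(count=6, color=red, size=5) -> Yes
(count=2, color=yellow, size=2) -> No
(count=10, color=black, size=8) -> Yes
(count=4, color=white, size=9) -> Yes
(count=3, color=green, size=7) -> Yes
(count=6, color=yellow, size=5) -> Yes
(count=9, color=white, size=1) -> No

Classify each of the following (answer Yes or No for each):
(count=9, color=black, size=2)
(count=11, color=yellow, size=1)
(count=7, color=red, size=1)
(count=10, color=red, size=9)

The common property of the 'Yes' items is: size ≥ 3. No 'No' item has it.
(count=9, color=black, size=2): No (size = 2).
(count=11, color=yellow, size=1): No (size = 1).
(count=7, color=red, size=1): No (size = 1).
(count=10, color=red, size=9): Yes (size = 9).

No, No, No, Yes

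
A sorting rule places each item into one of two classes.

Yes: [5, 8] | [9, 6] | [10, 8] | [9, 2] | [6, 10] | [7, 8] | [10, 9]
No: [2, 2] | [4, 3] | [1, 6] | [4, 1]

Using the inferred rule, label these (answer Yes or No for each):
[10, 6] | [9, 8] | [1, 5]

Yes, Yes, No

The rule appears to be: sum ≥ 11.
[10, 6]: Yes (10+6 = 16).
[9, 8]: Yes (9+8 = 17).
[1, 5]: No (1+5 = 6).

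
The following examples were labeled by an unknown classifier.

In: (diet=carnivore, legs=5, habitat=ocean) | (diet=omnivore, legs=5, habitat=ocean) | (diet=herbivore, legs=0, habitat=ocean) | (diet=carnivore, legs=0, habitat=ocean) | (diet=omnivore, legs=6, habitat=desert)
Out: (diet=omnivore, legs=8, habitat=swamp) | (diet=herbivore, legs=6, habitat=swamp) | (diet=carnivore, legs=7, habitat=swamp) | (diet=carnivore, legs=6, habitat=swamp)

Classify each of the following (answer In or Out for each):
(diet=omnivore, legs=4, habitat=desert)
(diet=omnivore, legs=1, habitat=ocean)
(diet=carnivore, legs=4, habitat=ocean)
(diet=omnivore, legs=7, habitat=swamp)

Rule: habitat is not swamp. This holds for each 'In' example and fails for each 'Out' one.
(diet=omnivore, legs=4, habitat=desert): habitat is desert, qualifies → In.
(diet=omnivore, legs=1, habitat=ocean): habitat is ocean, qualifies → In.
(diet=carnivore, legs=4, habitat=ocean): habitat is ocean, qualifies → In.
(diet=omnivore, legs=7, habitat=swamp): habitat is swamp, does not fit → Out.

In, In, In, Out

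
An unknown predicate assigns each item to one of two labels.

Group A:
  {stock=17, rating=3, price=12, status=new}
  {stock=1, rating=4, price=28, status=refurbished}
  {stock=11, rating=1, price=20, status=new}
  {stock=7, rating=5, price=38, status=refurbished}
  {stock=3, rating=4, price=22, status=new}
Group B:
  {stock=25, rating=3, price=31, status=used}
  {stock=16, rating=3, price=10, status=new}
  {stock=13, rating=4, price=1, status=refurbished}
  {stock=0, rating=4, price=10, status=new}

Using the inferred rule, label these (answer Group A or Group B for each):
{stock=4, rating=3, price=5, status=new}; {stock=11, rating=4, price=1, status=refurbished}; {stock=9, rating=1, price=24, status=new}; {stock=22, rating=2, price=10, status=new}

Group B, Group B, Group A, Group B

'Group A' ⟺ stock ≤ 17 AND price ≥ 12.
Group B: {stock=4, rating=3, price=5, status=new}, since stock = 4, price = 5.
Group B: {stock=11, rating=4, price=1, status=refurbished}, since stock = 11, price = 1.
Group A: {stock=9, rating=1, price=24, status=new}, since stock = 9, price = 24.
Group B: {stock=22, rating=2, price=10, status=new}, since stock = 22, price = 10.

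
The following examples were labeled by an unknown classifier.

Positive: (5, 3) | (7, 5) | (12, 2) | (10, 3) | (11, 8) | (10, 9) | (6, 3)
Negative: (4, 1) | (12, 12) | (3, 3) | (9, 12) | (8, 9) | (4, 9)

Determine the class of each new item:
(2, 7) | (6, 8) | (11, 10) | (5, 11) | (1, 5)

The classifier is using: first > second AND sum ≥ 6.
Negative: (2, 7), since 2 < 7, 2+7 = 9. Negative: (6, 8), since 6 < 8, 6+8 = 14. Positive: (11, 10), since 11 > 10, 11+10 = 21. Negative: (5, 11), since 5 < 11, 5+11 = 16. Negative: (1, 5), since 1 < 5, 1+5 = 6.

Negative, Negative, Positive, Negative, Negative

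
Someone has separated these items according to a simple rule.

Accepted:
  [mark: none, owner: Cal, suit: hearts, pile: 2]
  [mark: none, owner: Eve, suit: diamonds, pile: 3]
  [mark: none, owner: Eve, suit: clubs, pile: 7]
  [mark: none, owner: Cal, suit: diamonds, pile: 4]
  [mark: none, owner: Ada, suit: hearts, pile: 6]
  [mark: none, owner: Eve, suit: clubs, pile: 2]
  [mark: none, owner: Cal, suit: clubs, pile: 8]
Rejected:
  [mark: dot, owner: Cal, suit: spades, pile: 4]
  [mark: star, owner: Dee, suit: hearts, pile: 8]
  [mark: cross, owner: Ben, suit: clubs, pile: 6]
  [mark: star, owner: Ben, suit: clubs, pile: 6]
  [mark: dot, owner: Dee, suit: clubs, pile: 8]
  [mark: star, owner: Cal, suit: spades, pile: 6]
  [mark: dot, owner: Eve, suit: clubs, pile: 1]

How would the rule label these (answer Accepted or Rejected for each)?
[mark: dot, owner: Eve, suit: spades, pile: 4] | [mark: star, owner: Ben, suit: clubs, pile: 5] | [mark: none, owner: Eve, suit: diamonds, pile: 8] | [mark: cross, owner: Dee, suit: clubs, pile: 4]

The rule appears to be: mark is none.
[mark: dot, owner: Eve, suit: spades, pile: 4] — mark is dot, hence Rejected. [mark: star, owner: Ben, suit: clubs, pile: 5] — mark is star, hence Rejected. [mark: none, owner: Eve, suit: diamonds, pile: 8] — mark is none, hence Accepted. [mark: cross, owner: Dee, suit: clubs, pile: 4] — mark is cross, hence Rejected.

Rejected, Rejected, Accepted, Rejected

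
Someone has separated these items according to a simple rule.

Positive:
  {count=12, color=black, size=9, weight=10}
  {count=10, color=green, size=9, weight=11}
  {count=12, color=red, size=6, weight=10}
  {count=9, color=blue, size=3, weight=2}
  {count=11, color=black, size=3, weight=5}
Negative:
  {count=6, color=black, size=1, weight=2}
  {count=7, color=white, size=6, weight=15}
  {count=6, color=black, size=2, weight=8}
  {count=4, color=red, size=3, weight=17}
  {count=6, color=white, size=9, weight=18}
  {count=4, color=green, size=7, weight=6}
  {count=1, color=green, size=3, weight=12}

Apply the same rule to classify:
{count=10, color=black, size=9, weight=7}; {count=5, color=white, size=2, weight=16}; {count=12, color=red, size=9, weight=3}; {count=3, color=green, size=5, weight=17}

The simplest hypothesis consistent with all the labels is: count ≥ 9.
{count=10, color=black, size=9, weight=7}: count = 10 — matches, so Positive.
{count=5, color=white, size=2, weight=16}: count = 5 — does not fit, so Negative.
{count=12, color=red, size=9, weight=3}: count = 12 — matches, so Positive.
{count=3, color=green, size=5, weight=17}: count = 3 — does not fit, so Negative.

Positive, Negative, Positive, Negative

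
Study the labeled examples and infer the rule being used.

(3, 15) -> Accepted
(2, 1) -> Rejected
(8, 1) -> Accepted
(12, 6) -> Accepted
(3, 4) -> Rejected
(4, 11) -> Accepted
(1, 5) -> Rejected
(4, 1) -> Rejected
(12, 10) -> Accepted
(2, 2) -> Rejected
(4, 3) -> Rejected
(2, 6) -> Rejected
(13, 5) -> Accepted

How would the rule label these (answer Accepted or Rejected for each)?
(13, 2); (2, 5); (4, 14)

Accepted, Rejected, Accepted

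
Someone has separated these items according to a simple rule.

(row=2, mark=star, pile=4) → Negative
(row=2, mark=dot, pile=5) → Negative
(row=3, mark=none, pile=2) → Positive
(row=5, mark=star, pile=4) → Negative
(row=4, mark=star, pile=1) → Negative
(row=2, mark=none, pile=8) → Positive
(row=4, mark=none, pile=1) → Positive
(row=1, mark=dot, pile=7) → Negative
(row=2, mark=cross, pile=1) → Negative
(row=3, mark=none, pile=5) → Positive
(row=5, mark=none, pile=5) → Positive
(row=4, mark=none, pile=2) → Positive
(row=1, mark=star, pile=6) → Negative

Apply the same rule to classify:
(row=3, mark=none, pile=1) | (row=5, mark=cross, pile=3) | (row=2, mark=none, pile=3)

Positive, Negative, Positive

The rule appears to be: mark is none.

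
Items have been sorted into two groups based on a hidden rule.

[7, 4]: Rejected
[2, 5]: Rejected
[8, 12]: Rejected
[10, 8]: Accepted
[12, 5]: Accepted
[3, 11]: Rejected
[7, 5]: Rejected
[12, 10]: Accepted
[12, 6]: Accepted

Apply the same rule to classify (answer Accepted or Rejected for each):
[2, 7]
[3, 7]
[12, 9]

Rejected, Rejected, Accepted

The rule appears to be: first ≥ 10.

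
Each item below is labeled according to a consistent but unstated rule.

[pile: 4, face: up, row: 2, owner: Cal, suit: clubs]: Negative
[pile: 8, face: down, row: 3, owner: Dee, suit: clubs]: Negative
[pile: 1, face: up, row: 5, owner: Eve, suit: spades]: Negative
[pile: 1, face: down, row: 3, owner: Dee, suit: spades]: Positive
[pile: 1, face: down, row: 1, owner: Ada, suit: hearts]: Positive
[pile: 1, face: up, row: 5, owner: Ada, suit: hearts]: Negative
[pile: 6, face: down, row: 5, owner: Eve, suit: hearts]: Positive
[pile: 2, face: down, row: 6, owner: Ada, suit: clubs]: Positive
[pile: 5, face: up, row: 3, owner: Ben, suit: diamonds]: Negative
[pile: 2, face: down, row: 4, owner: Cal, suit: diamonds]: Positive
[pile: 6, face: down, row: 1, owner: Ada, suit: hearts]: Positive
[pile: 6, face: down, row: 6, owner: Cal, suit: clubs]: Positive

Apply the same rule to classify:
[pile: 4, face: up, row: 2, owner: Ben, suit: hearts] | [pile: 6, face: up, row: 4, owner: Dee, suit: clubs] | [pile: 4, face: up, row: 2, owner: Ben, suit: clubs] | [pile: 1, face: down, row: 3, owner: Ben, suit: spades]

'Positive' ⟺ face is down AND pile ≤ 6.
[pile: 4, face: up, row: 2, owner: Ben, suit: hearts]: Negative (face is up, pile = 4).
[pile: 6, face: up, row: 4, owner: Dee, suit: clubs]: Negative (face is up, pile = 6).
[pile: 4, face: up, row: 2, owner: Ben, suit: clubs]: Negative (face is up, pile = 4).
[pile: 1, face: down, row: 3, owner: Ben, suit: spades]: Positive (face is down, pile = 1).

Negative, Negative, Negative, Positive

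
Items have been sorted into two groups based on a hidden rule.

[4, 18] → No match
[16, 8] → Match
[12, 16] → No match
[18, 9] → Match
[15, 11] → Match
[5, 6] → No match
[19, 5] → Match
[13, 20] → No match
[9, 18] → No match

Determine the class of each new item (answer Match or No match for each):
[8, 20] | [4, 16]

No match, No match

The pattern is that an item is 'Match' exactly when: first > second.
[8, 20] — 8 < 20, hence No match.
[4, 16] — 4 < 16, hence No match.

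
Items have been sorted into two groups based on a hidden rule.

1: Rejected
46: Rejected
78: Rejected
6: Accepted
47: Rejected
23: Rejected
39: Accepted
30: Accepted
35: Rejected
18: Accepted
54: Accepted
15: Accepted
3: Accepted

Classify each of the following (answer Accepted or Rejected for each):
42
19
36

Accepted, Rejected, Accepted

One predicate separates the groups cleanly: multiple of 3 AND at most 54.
42: Accepted (42 = 3·14, 42 ≤ 54).
19: Rejected (19 = 3·6 + 1, 19 ≤ 54).
36: Accepted (36 = 3·12, 36 ≤ 54).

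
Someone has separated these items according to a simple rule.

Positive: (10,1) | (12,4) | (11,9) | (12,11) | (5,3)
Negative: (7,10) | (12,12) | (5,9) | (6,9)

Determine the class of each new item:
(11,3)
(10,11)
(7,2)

Positive, Negative, Positive

The rule appears to be: first > second.
(11,3): Positive (11 > 3).
(10,11): Negative (10 < 11).
(7,2): Positive (7 > 2).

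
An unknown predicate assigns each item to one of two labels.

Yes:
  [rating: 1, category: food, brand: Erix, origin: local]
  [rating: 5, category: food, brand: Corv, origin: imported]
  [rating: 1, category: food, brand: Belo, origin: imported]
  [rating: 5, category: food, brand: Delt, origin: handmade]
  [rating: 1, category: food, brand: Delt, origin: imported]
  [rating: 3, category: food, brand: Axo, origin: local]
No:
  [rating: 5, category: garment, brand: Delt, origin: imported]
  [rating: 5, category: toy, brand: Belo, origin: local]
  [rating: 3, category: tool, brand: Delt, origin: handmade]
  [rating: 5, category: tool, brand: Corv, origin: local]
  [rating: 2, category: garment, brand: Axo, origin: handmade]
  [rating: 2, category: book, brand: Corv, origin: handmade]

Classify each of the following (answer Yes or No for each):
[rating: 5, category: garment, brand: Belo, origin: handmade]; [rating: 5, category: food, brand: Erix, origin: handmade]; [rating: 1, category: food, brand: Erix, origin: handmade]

No, Yes, Yes

Every 'Yes' example satisfies: category is food. None of the 'No' examples do.
No: [rating: 5, category: garment, brand: Belo, origin: handmade], since category is garment.
Yes: [rating: 5, category: food, brand: Erix, origin: handmade], since category is food.
Yes: [rating: 1, category: food, brand: Erix, origin: handmade], since category is food.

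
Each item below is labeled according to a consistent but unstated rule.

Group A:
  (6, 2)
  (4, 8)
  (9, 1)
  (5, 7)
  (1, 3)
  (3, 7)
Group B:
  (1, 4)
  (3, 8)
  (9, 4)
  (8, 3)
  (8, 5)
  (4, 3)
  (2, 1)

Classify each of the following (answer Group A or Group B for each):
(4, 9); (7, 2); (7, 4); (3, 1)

The pattern is that an item is 'Group A' exactly when: sum is even.

Group B, Group B, Group B, Group A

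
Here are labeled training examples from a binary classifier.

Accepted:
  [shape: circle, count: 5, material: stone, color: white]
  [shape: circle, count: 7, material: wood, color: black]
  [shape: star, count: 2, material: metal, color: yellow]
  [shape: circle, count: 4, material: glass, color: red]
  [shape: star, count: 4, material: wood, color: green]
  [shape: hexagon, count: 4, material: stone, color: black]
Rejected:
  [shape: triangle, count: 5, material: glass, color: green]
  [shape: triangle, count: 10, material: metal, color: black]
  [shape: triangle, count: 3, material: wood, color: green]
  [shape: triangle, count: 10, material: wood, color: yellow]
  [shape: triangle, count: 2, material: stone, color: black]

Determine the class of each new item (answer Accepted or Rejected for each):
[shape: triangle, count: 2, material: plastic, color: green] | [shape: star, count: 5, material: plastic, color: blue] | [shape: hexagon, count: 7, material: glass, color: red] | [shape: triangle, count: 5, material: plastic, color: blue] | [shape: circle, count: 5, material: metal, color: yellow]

Rejected, Accepted, Accepted, Rejected, Accepted

A rule that fits every label: shape is not triangle — true of each 'Accepted' example, false of each 'Rejected' one.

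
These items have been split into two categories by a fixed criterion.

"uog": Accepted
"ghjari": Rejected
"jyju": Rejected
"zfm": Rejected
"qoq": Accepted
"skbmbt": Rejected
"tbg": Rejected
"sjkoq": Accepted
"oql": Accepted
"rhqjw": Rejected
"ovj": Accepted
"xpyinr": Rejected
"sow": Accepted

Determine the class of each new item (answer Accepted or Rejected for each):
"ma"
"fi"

Rejected, Rejected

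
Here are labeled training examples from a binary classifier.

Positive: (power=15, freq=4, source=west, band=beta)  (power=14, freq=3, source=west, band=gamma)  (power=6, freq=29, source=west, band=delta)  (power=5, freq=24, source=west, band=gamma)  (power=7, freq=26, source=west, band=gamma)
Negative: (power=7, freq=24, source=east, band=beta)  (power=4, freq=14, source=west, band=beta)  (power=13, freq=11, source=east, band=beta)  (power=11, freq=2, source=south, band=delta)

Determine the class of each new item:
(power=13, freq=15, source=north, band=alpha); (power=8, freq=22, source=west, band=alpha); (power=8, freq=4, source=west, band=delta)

Negative, Positive, Positive

The common property of the 'Positive' items is: source is west AND power ≥ 5. No 'Negative' item has it.
(power=13, freq=15, source=north, band=alpha): source is north, power = 13 — fails this test, so Negative. (power=8, freq=22, source=west, band=alpha): source is west, power = 8 — checks out, so Positive. (power=8, freq=4, source=west, band=delta): source is west, power = 8 — checks out, so Positive.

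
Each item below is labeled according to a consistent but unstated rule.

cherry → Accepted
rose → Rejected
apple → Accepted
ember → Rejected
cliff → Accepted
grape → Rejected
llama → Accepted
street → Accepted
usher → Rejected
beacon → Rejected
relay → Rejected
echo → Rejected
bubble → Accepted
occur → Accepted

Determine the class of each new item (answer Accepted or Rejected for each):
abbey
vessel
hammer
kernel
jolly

Every 'Accepted' example satisfies: has a double letter. None of the 'Rejected' examples do.

Accepted, Accepted, Accepted, Rejected, Accepted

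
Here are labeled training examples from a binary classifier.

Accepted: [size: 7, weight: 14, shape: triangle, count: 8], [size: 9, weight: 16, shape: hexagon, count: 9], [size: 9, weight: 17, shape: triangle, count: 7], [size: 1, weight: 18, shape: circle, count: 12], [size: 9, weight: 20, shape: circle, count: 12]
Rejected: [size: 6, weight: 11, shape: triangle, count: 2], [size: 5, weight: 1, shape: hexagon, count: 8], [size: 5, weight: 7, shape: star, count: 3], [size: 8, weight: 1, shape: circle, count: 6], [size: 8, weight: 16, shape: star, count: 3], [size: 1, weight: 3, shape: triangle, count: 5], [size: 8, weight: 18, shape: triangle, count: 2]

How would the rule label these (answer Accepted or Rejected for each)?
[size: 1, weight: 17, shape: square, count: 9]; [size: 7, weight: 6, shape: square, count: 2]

The simplest hypothesis consistent with all the labels is: weight ≥ 3 AND count ≥ 6.

Accepted, Rejected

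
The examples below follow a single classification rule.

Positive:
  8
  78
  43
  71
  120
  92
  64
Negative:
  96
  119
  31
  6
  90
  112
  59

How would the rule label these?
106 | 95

Positive, Negative

All 'Positive' examples share one property — ≡ 1 (mod 7) — and every 'Negative' example lacks it.
Positive: 106, since 106 mod 7 = 1. Negative: 95, since 95 mod 7 = 4.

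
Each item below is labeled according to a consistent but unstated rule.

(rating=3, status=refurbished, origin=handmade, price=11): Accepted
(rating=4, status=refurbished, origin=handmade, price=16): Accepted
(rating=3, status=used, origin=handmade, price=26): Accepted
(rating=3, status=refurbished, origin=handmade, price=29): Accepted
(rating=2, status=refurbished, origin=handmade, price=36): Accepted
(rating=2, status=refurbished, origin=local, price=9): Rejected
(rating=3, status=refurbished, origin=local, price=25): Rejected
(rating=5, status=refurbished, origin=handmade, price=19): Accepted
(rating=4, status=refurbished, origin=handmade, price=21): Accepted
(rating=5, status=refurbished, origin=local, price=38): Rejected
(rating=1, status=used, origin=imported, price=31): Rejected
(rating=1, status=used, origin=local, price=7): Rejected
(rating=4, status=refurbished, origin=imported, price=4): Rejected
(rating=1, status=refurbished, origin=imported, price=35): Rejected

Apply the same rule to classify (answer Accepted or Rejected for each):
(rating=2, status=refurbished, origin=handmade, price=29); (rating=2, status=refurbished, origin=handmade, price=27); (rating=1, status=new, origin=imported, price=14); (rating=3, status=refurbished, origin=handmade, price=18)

The common property of the 'Accepted' items is: origin is handmade. No 'Rejected' item has it.
(rating=2, status=refurbished, origin=handmade, price=29): Accepted (origin is handmade). (rating=2, status=refurbished, origin=handmade, price=27): Accepted (origin is handmade). (rating=1, status=new, origin=imported, price=14): Rejected (origin is imported). (rating=3, status=refurbished, origin=handmade, price=18): Accepted (origin is handmade).

Accepted, Accepted, Rejected, Accepted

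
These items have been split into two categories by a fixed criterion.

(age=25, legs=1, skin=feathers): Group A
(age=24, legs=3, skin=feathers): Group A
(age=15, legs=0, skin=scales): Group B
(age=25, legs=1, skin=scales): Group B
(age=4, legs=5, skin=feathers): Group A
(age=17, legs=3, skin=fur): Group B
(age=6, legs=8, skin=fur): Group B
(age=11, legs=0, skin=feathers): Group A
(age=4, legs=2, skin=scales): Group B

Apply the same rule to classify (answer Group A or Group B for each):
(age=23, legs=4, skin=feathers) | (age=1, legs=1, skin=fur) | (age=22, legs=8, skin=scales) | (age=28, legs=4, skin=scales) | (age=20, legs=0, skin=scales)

Group A, Group B, Group B, Group B, Group B

Looking at the examples, the only property every 'Group A' case has and every 'Group B' case lacks is: skin is feathers.
(age=23, legs=4, skin=feathers): Group A (skin is feathers). (age=1, legs=1, skin=fur): Group B (skin is fur). (age=22, legs=8, skin=scales): Group B (skin is scales). (age=28, legs=4, skin=scales): Group B (skin is scales). (age=20, legs=0, skin=scales): Group B (skin is scales).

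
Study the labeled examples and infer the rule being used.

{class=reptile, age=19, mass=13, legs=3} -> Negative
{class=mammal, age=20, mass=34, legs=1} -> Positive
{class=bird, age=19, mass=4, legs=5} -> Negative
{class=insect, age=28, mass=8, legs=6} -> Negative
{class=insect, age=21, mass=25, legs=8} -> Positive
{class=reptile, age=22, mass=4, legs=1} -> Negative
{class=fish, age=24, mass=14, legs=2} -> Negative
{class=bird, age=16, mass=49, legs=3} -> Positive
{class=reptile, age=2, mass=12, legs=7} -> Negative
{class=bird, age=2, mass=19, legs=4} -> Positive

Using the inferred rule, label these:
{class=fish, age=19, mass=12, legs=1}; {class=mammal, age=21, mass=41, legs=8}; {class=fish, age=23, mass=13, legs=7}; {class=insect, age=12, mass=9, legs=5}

Negative, Positive, Negative, Negative

All 'Positive' examples share one property — mass ≥ 19 — and every 'Negative' example lacks it.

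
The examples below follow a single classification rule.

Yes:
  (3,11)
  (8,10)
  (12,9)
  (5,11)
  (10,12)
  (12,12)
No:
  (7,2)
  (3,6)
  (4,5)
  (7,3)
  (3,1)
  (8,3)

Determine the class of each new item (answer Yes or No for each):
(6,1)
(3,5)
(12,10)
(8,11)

No, No, Yes, Yes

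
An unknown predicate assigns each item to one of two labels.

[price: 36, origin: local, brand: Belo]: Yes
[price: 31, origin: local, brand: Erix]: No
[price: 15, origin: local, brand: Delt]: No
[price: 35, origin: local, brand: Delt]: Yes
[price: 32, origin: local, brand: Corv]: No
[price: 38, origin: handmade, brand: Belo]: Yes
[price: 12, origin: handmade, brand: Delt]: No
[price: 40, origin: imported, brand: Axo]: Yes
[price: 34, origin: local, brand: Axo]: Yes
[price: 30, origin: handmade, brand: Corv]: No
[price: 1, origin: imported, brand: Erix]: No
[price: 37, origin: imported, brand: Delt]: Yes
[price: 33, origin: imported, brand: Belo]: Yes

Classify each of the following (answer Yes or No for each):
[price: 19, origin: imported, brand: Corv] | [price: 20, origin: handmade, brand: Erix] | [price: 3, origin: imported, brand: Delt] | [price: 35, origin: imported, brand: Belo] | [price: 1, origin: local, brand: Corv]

Rule: price ≥ 33. This holds for each 'Yes' example and fails for each 'No' one.
[price: 19, origin: imported, brand: Corv]: No (price = 19). [price: 20, origin: handmade, brand: Erix]: No (price = 20). [price: 3, origin: imported, brand: Delt]: No (price = 3). [price: 35, origin: imported, brand: Belo]: Yes (price = 35). [price: 1, origin: local, brand: Corv]: No (price = 1).

No, No, No, Yes, No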